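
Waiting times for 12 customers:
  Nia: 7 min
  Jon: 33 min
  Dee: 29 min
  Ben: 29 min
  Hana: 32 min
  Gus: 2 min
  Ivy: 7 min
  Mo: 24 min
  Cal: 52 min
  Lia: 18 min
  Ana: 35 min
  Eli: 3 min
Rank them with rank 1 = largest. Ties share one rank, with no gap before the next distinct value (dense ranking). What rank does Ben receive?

Sorted (descending): 52, 35, 33, 32, 29, 29, 24, 18, 7, 7, 3, 2
The 2 values of 29 share dense rank 5.
The 2 values of 7 share dense rank 8.
Remaining distinct values take the next consecutive integers.
Ben has value 29 min → rank 5.

5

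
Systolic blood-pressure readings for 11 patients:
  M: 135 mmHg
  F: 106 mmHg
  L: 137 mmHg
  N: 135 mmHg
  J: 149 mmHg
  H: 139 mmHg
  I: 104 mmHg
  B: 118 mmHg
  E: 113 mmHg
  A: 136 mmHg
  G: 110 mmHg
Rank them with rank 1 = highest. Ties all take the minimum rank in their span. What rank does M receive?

5

Sorted (descending): 149, 139, 137, 136, 135, 135, 118, 113, 110, 106, 104
The 2 values of 135 occupy positions 5–6 → each gets rank 5.
M has value 135 mmHg → rank 5.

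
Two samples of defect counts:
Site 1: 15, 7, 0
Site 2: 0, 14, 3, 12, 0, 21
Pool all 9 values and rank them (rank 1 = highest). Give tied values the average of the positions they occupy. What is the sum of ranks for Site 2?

30

Sorted (descending): 21, 15, 14, 12, 7, 3, 0, 0, 0
The 3 values of 0 occupy positions 7–9 → average rank 8.
Site 2 values → pooled ranks: 0→8, 14→3, 3→6, 12→4, 0→8, 21→1
Rank sum = 8 + 3 + 6 + 4 + 8 + 1 = 30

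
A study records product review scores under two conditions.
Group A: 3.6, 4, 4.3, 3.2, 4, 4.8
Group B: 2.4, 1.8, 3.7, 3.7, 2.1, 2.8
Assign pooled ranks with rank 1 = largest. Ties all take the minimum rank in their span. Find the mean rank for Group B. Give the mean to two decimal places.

Sorted (descending): 4.8, 4.3, 4, 4, 3.7, 3.7, 3.6, 3.2, 2.8, 2.4, 2.1, 1.8
The 2 values of 4 occupy positions 3–4 → each gets rank 3.
The 2 values of 3.7 occupy positions 5–6 → each gets rank 5.
Group B values → pooled ranks: 2.4→10, 1.8→12, 3.7→5, 3.7→5, 2.1→11, 2.8→9
Mean rank = (10 + 12 + 5 + 5 + 11 + 9) / 6 = 8.67

8.67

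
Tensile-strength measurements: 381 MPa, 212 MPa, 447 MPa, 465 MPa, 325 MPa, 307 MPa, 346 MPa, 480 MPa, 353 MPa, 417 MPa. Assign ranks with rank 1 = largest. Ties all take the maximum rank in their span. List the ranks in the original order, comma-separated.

Sorted (descending): 480, 465, 447, 417, 381, 353, 346, 325, 307, 212
No ties — each value takes its position as its rank.

5, 10, 3, 2, 8, 9, 7, 1, 6, 4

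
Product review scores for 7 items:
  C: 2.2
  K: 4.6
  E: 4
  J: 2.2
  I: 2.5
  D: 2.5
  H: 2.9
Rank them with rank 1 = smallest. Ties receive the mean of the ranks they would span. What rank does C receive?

1.5

Sorted (ascending): 2.2, 2.2, 2.5, 2.5, 2.9, 4, 4.6
The 2 values of 2.2 occupy positions 1–2 → average rank (1+2)/2 = 1.5.
The 2 values of 2.5 occupy positions 3–4 → average rank (3+4)/2 = 3.5.
C has value 2.2 → rank 1.5.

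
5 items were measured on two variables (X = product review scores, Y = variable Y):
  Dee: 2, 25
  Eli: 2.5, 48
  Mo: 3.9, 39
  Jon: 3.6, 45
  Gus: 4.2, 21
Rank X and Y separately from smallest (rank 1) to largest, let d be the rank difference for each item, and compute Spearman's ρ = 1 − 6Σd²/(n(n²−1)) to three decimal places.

-0.400

Ranks of variable 1: 1, 2, 4, 3, 5
Ranks of variable 2: 2, 5, 3, 4, 1
d = r₁ − r₂: -1, -3, 1, -1, 4
d²: 1, 9, 1, 1, 16; Σd² = 28
ρ = 1 − 6·28/(5·24) = 1 − 168/120 = -0.400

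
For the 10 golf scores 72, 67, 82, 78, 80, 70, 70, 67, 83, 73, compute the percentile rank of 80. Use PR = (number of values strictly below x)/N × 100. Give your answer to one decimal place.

N = 10.
Strictly below 80: 7. Equal to 80: 1.
PR = 7/10 × 100 = 70.0

70.0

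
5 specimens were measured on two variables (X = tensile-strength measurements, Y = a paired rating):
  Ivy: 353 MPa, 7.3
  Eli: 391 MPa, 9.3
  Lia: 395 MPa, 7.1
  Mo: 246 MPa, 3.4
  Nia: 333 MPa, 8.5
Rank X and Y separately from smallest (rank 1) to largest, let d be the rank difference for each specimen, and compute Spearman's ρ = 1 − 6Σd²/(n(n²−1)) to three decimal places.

0.300

Ranks of variable 1: 3, 4, 5, 1, 2
Ranks of variable 2: 3, 5, 2, 1, 4
d = r₁ − r₂: 0, -1, 3, 0, -2
d²: 0, 1, 9, 0, 4; Σd² = 14
ρ = 1 − 6·14/(5·24) = 1 − 84/120 = 0.300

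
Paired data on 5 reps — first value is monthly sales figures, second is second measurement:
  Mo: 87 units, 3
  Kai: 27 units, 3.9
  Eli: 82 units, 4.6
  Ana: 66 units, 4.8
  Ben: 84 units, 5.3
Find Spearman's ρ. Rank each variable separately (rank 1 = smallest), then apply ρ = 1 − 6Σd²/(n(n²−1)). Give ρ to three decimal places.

-0.100

Ranks of variable 1: 5, 1, 3, 2, 4
Ranks of variable 2: 1, 2, 3, 4, 5
d = r₁ − r₂: 4, -1, 0, -2, -1
d²: 16, 1, 0, 4, 1; Σd² = 22
ρ = 1 − 6·22/(5·24) = 1 − 132/120 = -0.100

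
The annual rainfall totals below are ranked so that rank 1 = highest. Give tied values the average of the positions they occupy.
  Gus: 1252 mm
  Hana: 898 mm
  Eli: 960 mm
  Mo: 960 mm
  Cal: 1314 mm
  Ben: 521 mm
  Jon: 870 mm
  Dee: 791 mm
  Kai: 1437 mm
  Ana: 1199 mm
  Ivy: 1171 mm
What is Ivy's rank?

Sorted (descending): 1437, 1314, 1252, 1199, 1171, 960, 960, 898, 870, 791, 521
The 2 values of 960 occupy positions 6–7 → average rank (6+7)/2 = 6.5.
Ivy has value 1171 mm → rank 5.

5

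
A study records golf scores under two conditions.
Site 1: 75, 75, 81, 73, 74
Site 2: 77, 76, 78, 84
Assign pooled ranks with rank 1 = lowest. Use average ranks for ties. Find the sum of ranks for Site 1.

18

Sorted (ascending): 73, 74, 75, 75, 76, 77, 78, 81, 84
The 2 values of 75 occupy positions 3–4 → average rank (3+4)/2 = 3.5.
Site 1 values → pooled ranks: 75→3.5, 75→3.5, 81→8, 73→1, 74→2
Rank sum = 3.5 + 3.5 + 8 + 1 + 2 = 18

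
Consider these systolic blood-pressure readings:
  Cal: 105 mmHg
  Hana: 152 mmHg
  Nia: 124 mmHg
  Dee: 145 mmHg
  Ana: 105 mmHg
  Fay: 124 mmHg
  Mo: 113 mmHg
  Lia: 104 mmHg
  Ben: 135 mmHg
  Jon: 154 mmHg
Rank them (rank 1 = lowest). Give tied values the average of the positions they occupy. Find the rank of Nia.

Sorted (ascending): 104, 105, 105, 113, 124, 124, 135, 145, 152, 154
The 2 values of 105 occupy positions 2–3 → average rank (2+3)/2 = 2.5.
The 2 values of 124 occupy positions 5–6 → average rank (5+6)/2 = 5.5.
Nia has value 124 mmHg → rank 5.5.

5.5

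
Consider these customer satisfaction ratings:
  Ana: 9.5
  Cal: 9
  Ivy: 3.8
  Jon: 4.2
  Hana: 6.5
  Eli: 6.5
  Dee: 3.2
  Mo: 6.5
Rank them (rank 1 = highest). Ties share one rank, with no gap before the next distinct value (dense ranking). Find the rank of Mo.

3

Sorted (descending): 9.5, 9, 6.5, 6.5, 6.5, 4.2, 3.8, 3.2
The 3 values of 6.5 share dense rank 3.
Remaining distinct values take the next consecutive integers.
Mo has value 6.5 → rank 3.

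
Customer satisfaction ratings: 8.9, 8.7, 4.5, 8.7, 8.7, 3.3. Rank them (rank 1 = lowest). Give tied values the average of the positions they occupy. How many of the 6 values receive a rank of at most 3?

Sorted (ascending): 3.3, 4.5, 8.7, 8.7, 8.7, 8.9
The 3 values of 8.7 occupy positions 3–5 → average rank 4.
Ranks ≤ 3: {1, 2} → 2 values.

2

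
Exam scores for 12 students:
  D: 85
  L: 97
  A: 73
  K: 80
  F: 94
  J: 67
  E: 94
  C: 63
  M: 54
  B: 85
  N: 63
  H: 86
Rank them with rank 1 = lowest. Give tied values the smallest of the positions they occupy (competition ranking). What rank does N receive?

Sorted (ascending): 54, 63, 63, 67, 73, 80, 85, 85, 86, 94, 94, 97
The 2 values of 63 occupy positions 2–3 → each gets rank 2.
The 2 values of 85 occupy positions 7–8 → each gets rank 7.
The 2 values of 94 occupy positions 10–11 → each gets rank 10.
N has value 63 → rank 2.

2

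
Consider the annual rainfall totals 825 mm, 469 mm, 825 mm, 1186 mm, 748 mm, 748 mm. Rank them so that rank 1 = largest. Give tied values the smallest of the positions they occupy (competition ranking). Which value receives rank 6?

Sorted (descending): 1186, 825, 825, 748, 748, 469
The 2 values of 825 occupy positions 2–3 → each gets rank 2.
The 2 values of 748 occupy positions 4–5 → each gets rank 4.
Rank 6 → value 469.

469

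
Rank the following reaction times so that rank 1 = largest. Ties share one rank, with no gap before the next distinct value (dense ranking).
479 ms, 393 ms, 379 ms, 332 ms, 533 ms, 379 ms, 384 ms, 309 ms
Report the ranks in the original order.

Sorted (descending): 533, 479, 393, 384, 379, 379, 332, 309
The 2 values of 379 share dense rank 5.
Remaining distinct values take the next consecutive integers.

2, 3, 5, 6, 1, 5, 4, 7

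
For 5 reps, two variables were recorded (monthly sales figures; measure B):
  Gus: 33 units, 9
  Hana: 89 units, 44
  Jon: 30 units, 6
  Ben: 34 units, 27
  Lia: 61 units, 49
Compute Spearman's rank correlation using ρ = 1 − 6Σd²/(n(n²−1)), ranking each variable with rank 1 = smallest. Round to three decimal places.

0.900

Ranks of variable 1: 2, 5, 1, 3, 4
Ranks of variable 2: 2, 4, 1, 3, 5
d = r₁ − r₂: 0, 1, 0, 0, -1
d²: 0, 1, 0, 0, 1; Σd² = 2
ρ = 1 − 6·2/(5·24) = 1 − 12/120 = 0.900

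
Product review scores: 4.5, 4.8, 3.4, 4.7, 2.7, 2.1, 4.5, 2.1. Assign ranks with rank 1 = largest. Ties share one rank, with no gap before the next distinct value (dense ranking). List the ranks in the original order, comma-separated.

3, 1, 4, 2, 5, 6, 3, 6

Sorted (descending): 4.8, 4.7, 4.5, 4.5, 3.4, 2.7, 2.1, 2.1
The 2 values of 4.5 share dense rank 3.
The 2 values of 2.1 share dense rank 6.
Remaining distinct values take the next consecutive integers.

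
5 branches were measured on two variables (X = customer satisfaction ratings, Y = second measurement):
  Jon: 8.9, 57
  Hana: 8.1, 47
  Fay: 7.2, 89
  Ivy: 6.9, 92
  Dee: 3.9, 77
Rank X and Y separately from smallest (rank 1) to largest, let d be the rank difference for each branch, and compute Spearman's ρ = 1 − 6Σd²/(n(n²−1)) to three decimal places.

Ranks of variable 1: 5, 4, 3, 2, 1
Ranks of variable 2: 2, 1, 4, 5, 3
d = r₁ − r₂: 3, 3, -1, -3, -2
d²: 9, 9, 1, 9, 4; Σd² = 32
ρ = 1 − 6·32/(5·24) = 1 − 192/120 = -0.600

-0.600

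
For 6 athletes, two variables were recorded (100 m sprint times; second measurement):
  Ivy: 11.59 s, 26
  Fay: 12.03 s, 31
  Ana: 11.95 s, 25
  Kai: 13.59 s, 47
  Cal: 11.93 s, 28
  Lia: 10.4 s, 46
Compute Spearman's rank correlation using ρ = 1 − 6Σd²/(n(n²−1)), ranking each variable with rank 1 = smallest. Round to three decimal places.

0.257

Ranks of variable 1: 2, 5, 4, 6, 3, 1
Ranks of variable 2: 2, 4, 1, 6, 3, 5
d = r₁ − r₂: 0, 1, 3, 0, 0, -4
d²: 0, 1, 9, 0, 0, 16; Σd² = 26
ρ = 1 − 6·26/(6·35) = 1 − 156/210 = 0.257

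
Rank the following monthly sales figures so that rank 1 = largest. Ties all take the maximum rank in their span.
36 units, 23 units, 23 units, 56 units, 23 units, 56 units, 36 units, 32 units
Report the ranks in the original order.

Sorted (descending): 56, 56, 36, 36, 32, 23, 23, 23
The 2 values of 56 occupy positions 1–2 → each gets rank 2.
The 2 values of 36 occupy positions 3–4 → each gets rank 4.
The 3 values of 23 occupy positions 6–8 → each gets rank 8.

4, 8, 8, 2, 8, 2, 4, 5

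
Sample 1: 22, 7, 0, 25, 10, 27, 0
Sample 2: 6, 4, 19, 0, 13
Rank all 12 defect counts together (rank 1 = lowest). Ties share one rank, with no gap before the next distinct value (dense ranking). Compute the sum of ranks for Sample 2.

Sorted (ascending): 0, 0, 0, 4, 6, 7, 10, 13, 19, 22, 25, 27
The 3 values of 0 share dense rank 1.
Remaining distinct values take the next consecutive integers.
Sample 2 values → pooled ranks: 6→3, 4→2, 19→7, 0→1, 13→6
Rank sum = 3 + 2 + 7 + 1 + 6 = 19

19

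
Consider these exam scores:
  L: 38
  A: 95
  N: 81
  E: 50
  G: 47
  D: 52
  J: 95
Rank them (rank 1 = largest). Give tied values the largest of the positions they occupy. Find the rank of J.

2

Sorted (descending): 95, 95, 81, 52, 50, 47, 38
The 2 values of 95 occupy positions 1–2 → each gets rank 2.
J has value 95 → rank 2.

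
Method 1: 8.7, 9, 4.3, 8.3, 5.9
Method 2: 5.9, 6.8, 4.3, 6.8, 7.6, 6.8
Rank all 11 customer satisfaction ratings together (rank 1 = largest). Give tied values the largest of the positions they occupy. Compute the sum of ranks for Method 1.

Sorted (descending): 9, 8.7, 8.3, 7.6, 6.8, 6.8, 6.8, 5.9, 5.9, 4.3, 4.3
The 3 values of 6.8 occupy positions 5–7 → each gets rank 7.
The 2 values of 5.9 occupy positions 8–9 → each gets rank 9.
The 2 values of 4.3 occupy positions 10–11 → each gets rank 11.
Method 1 values → pooled ranks: 8.7→2, 9→1, 4.3→11, 8.3→3, 5.9→9
Rank sum = 2 + 1 + 11 + 3 + 9 = 26

26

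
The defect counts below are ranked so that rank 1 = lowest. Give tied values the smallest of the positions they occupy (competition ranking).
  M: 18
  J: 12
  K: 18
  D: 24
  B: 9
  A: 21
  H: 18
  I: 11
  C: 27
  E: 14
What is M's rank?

5

Sorted (ascending): 9, 11, 12, 14, 18, 18, 18, 21, 24, 27
The 3 values of 18 occupy positions 5–7 → each gets rank 5.
M has value 18 → rank 5.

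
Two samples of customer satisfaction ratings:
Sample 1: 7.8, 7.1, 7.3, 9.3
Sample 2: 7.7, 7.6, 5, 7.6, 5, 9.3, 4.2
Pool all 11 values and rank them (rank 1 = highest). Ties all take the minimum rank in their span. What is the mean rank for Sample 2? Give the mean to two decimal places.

6.29

Sorted (descending): 9.3, 9.3, 7.8, 7.7, 7.6, 7.6, 7.3, 7.1, 5, 5, 4.2
The 2 values of 9.3 occupy positions 1–2 → each gets rank 1.
The 2 values of 7.6 occupy positions 5–6 → each gets rank 5.
The 2 values of 5 occupy positions 9–10 → each gets rank 9.
Sample 2 values → pooled ranks: 7.7→4, 7.6→5, 5→9, 7.6→5, 5→9, 9.3→1, 4.2→11
Mean rank = (4 + 5 + 9 + 5 + 9 + 1 + 11) / 7 = 6.29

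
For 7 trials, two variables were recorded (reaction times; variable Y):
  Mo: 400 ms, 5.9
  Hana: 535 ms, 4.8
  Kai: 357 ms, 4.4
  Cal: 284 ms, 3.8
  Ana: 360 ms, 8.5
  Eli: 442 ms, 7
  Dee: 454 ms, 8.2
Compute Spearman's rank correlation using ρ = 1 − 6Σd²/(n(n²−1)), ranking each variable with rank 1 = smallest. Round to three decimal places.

Ranks of variable 1: 4, 7, 2, 1, 3, 5, 6
Ranks of variable 2: 4, 3, 2, 1, 7, 5, 6
d = r₁ − r₂: 0, 4, 0, 0, -4, 0, 0
d²: 0, 16, 0, 0, 16, 0, 0; Σd² = 32
ρ = 1 − 6·32/(7·48) = 1 − 192/336 = 0.429

0.429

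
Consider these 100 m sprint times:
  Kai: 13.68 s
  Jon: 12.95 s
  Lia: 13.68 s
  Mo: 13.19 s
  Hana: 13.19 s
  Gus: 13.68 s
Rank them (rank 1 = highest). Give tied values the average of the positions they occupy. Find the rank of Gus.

2

Sorted (descending): 13.68, 13.68, 13.68, 13.19, 13.19, 12.95
The 3 values of 13.68 occupy positions 1–3 → average rank 2.
The 2 values of 13.19 occupy positions 4–5 → average rank (4+5)/2 = 4.5.
Gus has value 13.68 s → rank 2.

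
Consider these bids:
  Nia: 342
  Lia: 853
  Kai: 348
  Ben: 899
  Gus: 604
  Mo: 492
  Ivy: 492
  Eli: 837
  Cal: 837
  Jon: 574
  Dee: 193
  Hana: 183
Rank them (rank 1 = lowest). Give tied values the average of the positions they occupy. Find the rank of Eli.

9.5

Sorted (ascending): 183, 193, 342, 348, 492, 492, 574, 604, 837, 837, 853, 899
The 2 values of 492 occupy positions 5–6 → average rank (5+6)/2 = 5.5.
The 2 values of 837 occupy positions 9–10 → average rank (9+10)/2 = 9.5.
Eli has value 837 → rank 9.5.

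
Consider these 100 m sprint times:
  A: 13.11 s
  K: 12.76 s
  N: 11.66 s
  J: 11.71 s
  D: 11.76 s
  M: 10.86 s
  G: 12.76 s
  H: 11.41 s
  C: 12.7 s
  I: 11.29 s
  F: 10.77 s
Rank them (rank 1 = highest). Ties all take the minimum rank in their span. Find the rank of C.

Sorted (descending): 13.11, 12.76, 12.76, 12.7, 11.76, 11.71, 11.66, 11.41, 11.29, 10.86, 10.77
The 2 values of 12.76 occupy positions 2–3 → each gets rank 2.
C has value 12.7 s → rank 4.

4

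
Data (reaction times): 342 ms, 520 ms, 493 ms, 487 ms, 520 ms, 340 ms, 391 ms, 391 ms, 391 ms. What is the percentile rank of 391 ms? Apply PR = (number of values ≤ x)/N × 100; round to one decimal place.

55.6

N = 9.
Strictly below 391: 2. Equal to 391: 3.
PR = 5/9 × 100 = 55.6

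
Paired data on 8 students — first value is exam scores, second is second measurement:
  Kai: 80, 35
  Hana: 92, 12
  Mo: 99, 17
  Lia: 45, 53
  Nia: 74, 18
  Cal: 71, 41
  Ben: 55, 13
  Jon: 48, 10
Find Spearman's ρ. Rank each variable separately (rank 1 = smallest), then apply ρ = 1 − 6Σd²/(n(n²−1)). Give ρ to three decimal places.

-0.190

Ranks of variable 1: 6, 7, 8, 1, 5, 4, 3, 2
Ranks of variable 2: 6, 2, 4, 8, 5, 7, 3, 1
d = r₁ − r₂: 0, 5, 4, -7, 0, -3, 0, 1
d²: 0, 25, 16, 49, 0, 9, 0, 1; Σd² = 100
ρ = 1 − 6·100/(8·63) = 1 − 600/504 = -0.190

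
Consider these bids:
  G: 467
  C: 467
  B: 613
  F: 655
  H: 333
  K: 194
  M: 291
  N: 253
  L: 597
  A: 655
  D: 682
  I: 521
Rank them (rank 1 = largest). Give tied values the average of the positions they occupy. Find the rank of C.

Sorted (descending): 682, 655, 655, 613, 597, 521, 467, 467, 333, 291, 253, 194
The 2 values of 655 occupy positions 2–3 → average rank (2+3)/2 = 2.5.
The 2 values of 467 occupy positions 7–8 → average rank (7+8)/2 = 7.5.
C has value 467 → rank 7.5.

7.5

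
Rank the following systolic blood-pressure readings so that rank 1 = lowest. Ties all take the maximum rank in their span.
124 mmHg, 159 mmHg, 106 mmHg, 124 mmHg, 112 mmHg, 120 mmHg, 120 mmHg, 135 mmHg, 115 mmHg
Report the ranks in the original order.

7, 9, 1, 7, 2, 5, 5, 8, 3

Sorted (ascending): 106, 112, 115, 120, 120, 124, 124, 135, 159
The 2 values of 120 occupy positions 4–5 → each gets rank 5.
The 2 values of 124 occupy positions 6–7 → each gets rank 7.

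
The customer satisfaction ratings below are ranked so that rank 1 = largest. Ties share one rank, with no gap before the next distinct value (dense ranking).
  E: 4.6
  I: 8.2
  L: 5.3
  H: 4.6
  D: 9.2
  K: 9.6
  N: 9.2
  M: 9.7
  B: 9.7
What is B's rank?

1

Sorted (descending): 9.7, 9.7, 9.6, 9.2, 9.2, 8.2, 5.3, 4.6, 4.6
The 2 values of 9.7 share dense rank 1.
The 2 values of 9.2 share dense rank 3.
The 2 values of 4.6 share dense rank 6.
Remaining distinct values take the next consecutive integers.
B has value 9.7 → rank 1.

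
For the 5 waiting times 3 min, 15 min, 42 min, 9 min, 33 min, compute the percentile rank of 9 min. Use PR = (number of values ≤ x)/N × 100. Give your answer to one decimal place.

N = 5.
Strictly below 9: 1. Equal to 9: 1.
PR = 2/5 × 100 = 40.0

40.0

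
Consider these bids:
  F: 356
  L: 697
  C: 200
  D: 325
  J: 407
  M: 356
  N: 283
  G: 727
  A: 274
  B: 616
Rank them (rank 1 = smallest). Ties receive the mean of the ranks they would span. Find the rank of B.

8

Sorted (ascending): 200, 274, 283, 325, 356, 356, 407, 616, 697, 727
The 2 values of 356 occupy positions 5–6 → average rank (5+6)/2 = 5.5.
B has value 616 → rank 8.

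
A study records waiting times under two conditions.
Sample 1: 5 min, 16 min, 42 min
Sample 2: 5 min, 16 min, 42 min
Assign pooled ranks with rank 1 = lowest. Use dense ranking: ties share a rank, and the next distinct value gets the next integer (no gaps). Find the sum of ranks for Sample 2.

6

Sorted (ascending): 5, 5, 16, 16, 42, 42
The 2 values of 5 share dense rank 1.
The 2 values of 16 share dense rank 2.
The 2 values of 42 share dense rank 3.
Sample 2 values → pooled ranks: 5→1, 16→2, 42→3
Rank sum = 1 + 2 + 3 = 6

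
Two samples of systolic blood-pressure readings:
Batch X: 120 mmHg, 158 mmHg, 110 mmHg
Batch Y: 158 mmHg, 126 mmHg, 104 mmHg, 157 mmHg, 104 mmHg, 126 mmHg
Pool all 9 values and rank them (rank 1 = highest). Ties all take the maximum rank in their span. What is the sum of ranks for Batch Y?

33

Sorted (descending): 158, 158, 157, 126, 126, 120, 110, 104, 104
The 2 values of 158 occupy positions 1–2 → each gets rank 2.
The 2 values of 126 occupy positions 4–5 → each gets rank 5.
The 2 values of 104 occupy positions 8–9 → each gets rank 9.
Batch Y values → pooled ranks: 158→2, 126→5, 104→9, 157→3, 104→9, 126→5
Rank sum = 2 + 5 + 9 + 3 + 9 + 5 = 33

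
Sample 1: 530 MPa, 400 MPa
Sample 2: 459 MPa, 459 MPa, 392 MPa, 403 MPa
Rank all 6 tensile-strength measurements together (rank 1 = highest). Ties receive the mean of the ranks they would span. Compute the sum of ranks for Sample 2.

15

Sorted (descending): 530, 459, 459, 403, 400, 392
The 2 values of 459 occupy positions 2–3 → average rank (2+3)/2 = 2.5.
Sample 2 values → pooled ranks: 459→2.5, 459→2.5, 392→6, 403→4
Rank sum = 2.5 + 2.5 + 6 + 4 = 15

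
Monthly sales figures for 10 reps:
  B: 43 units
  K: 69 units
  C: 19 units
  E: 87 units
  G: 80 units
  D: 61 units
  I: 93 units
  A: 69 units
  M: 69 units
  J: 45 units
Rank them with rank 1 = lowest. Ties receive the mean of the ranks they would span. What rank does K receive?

6

Sorted (ascending): 19, 43, 45, 61, 69, 69, 69, 80, 87, 93
The 3 values of 69 occupy positions 5–7 → average rank 6.
K has value 69 units → rank 6.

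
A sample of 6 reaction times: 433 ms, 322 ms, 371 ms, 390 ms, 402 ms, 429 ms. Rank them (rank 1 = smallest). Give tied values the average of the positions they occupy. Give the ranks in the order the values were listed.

Sorted (ascending): 322, 371, 390, 402, 429, 433
No ties — each value takes its position as its rank.

6, 1, 2, 3, 4, 5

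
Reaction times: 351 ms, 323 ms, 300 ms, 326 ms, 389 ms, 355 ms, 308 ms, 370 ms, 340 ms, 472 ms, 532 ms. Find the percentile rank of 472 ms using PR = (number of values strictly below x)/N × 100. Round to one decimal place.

81.8

N = 11.
Strictly below 472: 9. Equal to 472: 1.
PR = 9/11 × 100 = 81.8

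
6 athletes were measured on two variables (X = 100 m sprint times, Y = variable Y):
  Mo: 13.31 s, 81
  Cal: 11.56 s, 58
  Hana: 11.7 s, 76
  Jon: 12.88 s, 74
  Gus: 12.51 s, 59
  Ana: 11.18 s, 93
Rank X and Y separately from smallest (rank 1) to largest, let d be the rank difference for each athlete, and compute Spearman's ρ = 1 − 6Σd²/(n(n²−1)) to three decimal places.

-0.029

Ranks of variable 1: 6, 2, 3, 5, 4, 1
Ranks of variable 2: 5, 1, 4, 3, 2, 6
d = r₁ − r₂: 1, 1, -1, 2, 2, -5
d²: 1, 1, 1, 4, 4, 25; Σd² = 36
ρ = 1 − 6·36/(6·35) = 1 − 216/210 = -0.029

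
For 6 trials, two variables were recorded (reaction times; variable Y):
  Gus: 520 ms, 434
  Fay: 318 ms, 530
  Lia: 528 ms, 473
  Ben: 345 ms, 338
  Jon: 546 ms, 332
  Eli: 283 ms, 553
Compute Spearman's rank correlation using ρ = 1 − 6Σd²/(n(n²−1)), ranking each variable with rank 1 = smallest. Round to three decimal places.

Ranks of variable 1: 4, 2, 5, 3, 6, 1
Ranks of variable 2: 3, 5, 4, 2, 1, 6
d = r₁ − r₂: 1, -3, 1, 1, 5, -5
d²: 1, 9, 1, 1, 25, 25; Σd² = 62
ρ = 1 − 6·62/(6·35) = 1 − 372/210 = -0.771

-0.771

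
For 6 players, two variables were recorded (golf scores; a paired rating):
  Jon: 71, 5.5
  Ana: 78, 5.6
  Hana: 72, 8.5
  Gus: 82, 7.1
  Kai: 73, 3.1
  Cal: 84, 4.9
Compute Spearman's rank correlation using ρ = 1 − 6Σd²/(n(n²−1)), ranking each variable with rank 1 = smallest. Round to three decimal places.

Ranks of variable 1: 1, 4, 2, 5, 3, 6
Ranks of variable 2: 3, 4, 6, 5, 1, 2
d = r₁ − r₂: -2, 0, -4, 0, 2, 4
d²: 4, 0, 16, 0, 4, 16; Σd² = 40
ρ = 1 − 6·40/(6·35) = 1 − 240/210 = -0.143

-0.143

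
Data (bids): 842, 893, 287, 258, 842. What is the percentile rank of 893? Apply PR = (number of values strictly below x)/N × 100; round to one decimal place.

80.0

N = 5.
Strictly below 893: 4. Equal to 893: 1.
PR = 4/5 × 100 = 80.0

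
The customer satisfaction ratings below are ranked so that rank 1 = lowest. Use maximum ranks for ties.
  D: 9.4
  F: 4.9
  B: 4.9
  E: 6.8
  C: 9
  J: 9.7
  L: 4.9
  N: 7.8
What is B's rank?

Sorted (ascending): 4.9, 4.9, 4.9, 6.8, 7.8, 9, 9.4, 9.7
The 3 values of 4.9 occupy positions 1–3 → each gets rank 3.
B has value 4.9 → rank 3.

3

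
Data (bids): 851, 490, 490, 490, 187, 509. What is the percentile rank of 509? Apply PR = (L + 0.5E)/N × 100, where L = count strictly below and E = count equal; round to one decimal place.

75.0

N = 6.
Strictly below 509: 4. Equal to 509: 1.
PR = (4 + 0.5·1)/6 × 100 = 75.0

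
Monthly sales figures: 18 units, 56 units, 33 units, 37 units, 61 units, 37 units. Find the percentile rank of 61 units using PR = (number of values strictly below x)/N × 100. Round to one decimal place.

83.3

N = 6.
Strictly below 61: 5. Equal to 61: 1.
PR = 5/6 × 100 = 83.3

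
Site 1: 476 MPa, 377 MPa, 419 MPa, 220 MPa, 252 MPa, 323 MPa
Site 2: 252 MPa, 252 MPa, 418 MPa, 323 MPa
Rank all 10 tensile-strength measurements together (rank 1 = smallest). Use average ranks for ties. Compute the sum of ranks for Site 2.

19.5

Sorted (ascending): 220, 252, 252, 252, 323, 323, 377, 418, 419, 476
The 3 values of 252 occupy positions 2–4 → average rank 3.
The 2 values of 323 occupy positions 5–6 → average rank (5+6)/2 = 5.5.
Site 2 values → pooled ranks: 252→3, 252→3, 418→8, 323→5.5
Rank sum = 3 + 3 + 8 + 5.5 = 19.5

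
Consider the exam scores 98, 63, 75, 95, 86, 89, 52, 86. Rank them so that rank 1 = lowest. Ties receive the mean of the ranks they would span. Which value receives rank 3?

Sorted (ascending): 52, 63, 75, 86, 86, 89, 95, 98
The 2 values of 86 occupy positions 4–5 → average rank (4+5)/2 = 4.5.
Rank 3 → value 75.

75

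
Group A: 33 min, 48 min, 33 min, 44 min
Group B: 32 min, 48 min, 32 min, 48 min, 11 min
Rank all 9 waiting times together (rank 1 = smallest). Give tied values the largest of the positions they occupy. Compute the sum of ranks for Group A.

25

Sorted (ascending): 11, 32, 32, 33, 33, 44, 48, 48, 48
The 2 values of 32 occupy positions 2–3 → each gets rank 3.
The 2 values of 33 occupy positions 4–5 → each gets rank 5.
The 3 values of 48 occupy positions 7–9 → each gets rank 9.
Group A values → pooled ranks: 33→5, 48→9, 33→5, 44→6
Rank sum = 5 + 9 + 5 + 6 = 25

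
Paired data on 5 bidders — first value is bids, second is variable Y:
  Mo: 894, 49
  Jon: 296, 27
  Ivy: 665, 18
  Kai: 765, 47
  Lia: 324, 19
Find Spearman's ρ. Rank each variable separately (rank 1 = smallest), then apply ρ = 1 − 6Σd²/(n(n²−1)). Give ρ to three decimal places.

0.600

Ranks of variable 1: 5, 1, 3, 4, 2
Ranks of variable 2: 5, 3, 1, 4, 2
d = r₁ − r₂: 0, -2, 2, 0, 0
d²: 0, 4, 4, 0, 0; Σd² = 8
ρ = 1 − 6·8/(5·24) = 1 − 48/120 = 0.600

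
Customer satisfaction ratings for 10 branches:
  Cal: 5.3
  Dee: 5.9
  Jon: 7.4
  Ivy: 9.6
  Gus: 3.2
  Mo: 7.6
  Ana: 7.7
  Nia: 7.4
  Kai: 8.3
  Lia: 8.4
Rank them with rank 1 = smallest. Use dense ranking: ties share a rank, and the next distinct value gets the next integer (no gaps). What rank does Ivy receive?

9

Sorted (ascending): 3.2, 5.3, 5.9, 7.4, 7.4, 7.6, 7.7, 8.3, 8.4, 9.6
The 2 values of 7.4 share dense rank 4.
Remaining distinct values take the next consecutive integers.
Ivy has value 9.6 → rank 9.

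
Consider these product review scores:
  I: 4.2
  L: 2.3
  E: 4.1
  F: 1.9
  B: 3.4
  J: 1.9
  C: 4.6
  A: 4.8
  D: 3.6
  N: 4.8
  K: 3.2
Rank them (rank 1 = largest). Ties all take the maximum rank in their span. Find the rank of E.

Sorted (descending): 4.8, 4.8, 4.6, 4.2, 4.1, 3.6, 3.4, 3.2, 2.3, 1.9, 1.9
The 2 values of 4.8 occupy positions 1–2 → each gets rank 2.
The 2 values of 1.9 occupy positions 10–11 → each gets rank 11.
E has value 4.1 → rank 5.

5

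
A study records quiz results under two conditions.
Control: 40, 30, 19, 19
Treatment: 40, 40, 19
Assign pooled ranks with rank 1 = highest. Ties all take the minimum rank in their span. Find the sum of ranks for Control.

15

Sorted (descending): 40, 40, 40, 30, 19, 19, 19
The 3 values of 40 occupy positions 1–3 → each gets rank 1.
The 3 values of 19 occupy positions 5–7 → each gets rank 5.
Control values → pooled ranks: 40→1, 30→4, 19→5, 19→5
Rank sum = 1 + 4 + 5 + 5 = 15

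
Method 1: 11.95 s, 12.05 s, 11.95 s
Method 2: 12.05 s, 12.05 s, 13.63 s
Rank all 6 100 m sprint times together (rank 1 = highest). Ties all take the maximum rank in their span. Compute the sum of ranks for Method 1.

16

Sorted (descending): 13.63, 12.05, 12.05, 12.05, 11.95, 11.95
The 3 values of 12.05 occupy positions 2–4 → each gets rank 4.
The 2 values of 11.95 occupy positions 5–6 → each gets rank 6.
Method 1 values → pooled ranks: 11.95→6, 12.05→4, 11.95→6
Rank sum = 6 + 4 + 6 = 16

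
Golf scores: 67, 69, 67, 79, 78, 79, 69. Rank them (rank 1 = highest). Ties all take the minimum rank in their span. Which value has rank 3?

Sorted (descending): 79, 79, 78, 69, 69, 67, 67
The 2 values of 79 occupy positions 1–2 → each gets rank 1.
The 2 values of 69 occupy positions 4–5 → each gets rank 4.
The 2 values of 67 occupy positions 6–7 → each gets rank 6.
Rank 3 → value 78.

78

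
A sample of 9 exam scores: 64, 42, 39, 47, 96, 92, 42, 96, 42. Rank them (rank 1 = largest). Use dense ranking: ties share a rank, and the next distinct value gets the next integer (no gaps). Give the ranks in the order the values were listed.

Sorted (descending): 96, 96, 92, 64, 47, 42, 42, 42, 39
The 2 values of 96 share dense rank 1.
The 3 values of 42 share dense rank 5.
Remaining distinct values take the next consecutive integers.

3, 5, 6, 4, 1, 2, 5, 1, 5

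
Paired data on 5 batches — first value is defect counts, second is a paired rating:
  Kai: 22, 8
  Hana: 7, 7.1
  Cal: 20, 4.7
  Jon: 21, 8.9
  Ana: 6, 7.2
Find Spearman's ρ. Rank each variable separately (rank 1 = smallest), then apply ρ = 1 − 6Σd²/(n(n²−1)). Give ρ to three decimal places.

Ranks of variable 1: 5, 2, 3, 4, 1
Ranks of variable 2: 4, 2, 1, 5, 3
d = r₁ − r₂: 1, 0, 2, -1, -2
d²: 1, 0, 4, 1, 4; Σd² = 10
ρ = 1 − 6·10/(5·24) = 1 − 60/120 = 0.500

0.500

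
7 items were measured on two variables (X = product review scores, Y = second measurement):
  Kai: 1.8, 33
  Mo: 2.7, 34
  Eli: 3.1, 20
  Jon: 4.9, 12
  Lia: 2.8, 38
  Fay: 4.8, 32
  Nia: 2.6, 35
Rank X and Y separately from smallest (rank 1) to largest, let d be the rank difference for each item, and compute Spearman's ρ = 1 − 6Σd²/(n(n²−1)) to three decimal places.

-0.643

Ranks of variable 1: 1, 3, 5, 7, 4, 6, 2
Ranks of variable 2: 4, 5, 2, 1, 7, 3, 6
d = r₁ − r₂: -3, -2, 3, 6, -3, 3, -4
d²: 9, 4, 9, 36, 9, 9, 16; Σd² = 92
ρ = 1 − 6·92/(7·48) = 1 − 552/336 = -0.643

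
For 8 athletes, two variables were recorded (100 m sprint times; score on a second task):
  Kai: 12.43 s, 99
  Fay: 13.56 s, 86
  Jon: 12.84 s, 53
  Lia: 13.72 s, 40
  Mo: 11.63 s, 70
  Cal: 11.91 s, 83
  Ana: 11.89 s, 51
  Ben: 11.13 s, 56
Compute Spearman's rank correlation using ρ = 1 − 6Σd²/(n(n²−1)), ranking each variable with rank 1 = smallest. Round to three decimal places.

Ranks of variable 1: 5, 7, 6, 8, 2, 4, 3, 1
Ranks of variable 2: 8, 7, 3, 1, 5, 6, 2, 4
d = r₁ − r₂: -3, 0, 3, 7, -3, -2, 1, -3
d²: 9, 0, 9, 49, 9, 4, 1, 9; Σd² = 90
ρ = 1 − 6·90/(8·63) = 1 − 540/504 = -0.071

-0.071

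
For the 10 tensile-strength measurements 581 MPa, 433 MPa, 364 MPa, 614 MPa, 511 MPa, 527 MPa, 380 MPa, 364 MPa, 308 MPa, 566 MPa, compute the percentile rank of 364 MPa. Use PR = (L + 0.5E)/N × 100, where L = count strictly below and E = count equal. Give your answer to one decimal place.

N = 10.
Strictly below 364: 1. Equal to 364: 2.
PR = (1 + 0.5·2)/10 × 100 = 20.0

20.0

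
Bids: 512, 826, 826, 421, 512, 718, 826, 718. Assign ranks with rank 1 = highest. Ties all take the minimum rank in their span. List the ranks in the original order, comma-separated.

Sorted (descending): 826, 826, 826, 718, 718, 512, 512, 421
The 3 values of 826 occupy positions 1–3 → each gets rank 1.
The 2 values of 718 occupy positions 4–5 → each gets rank 4.
The 2 values of 512 occupy positions 6–7 → each gets rank 6.

6, 1, 1, 8, 6, 4, 1, 4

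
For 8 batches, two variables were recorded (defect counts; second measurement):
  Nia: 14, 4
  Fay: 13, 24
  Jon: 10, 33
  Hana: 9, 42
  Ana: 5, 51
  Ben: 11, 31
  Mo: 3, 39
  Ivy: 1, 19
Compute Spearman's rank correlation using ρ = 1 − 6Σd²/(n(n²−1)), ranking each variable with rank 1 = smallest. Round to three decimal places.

-0.429

Ranks of variable 1: 8, 7, 5, 4, 3, 6, 2, 1
Ranks of variable 2: 1, 3, 5, 7, 8, 4, 6, 2
d = r₁ − r₂: 7, 4, 0, -3, -5, 2, -4, -1
d²: 49, 16, 0, 9, 25, 4, 16, 1; Σd² = 120
ρ = 1 − 6·120/(8·63) = 1 − 720/504 = -0.429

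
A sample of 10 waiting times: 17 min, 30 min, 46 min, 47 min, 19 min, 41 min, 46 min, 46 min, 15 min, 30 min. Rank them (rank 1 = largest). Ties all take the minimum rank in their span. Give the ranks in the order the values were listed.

9, 6, 2, 1, 8, 5, 2, 2, 10, 6

Sorted (descending): 47, 46, 46, 46, 41, 30, 30, 19, 17, 15
The 3 values of 46 occupy positions 2–4 → each gets rank 2.
The 2 values of 30 occupy positions 6–7 → each gets rank 6.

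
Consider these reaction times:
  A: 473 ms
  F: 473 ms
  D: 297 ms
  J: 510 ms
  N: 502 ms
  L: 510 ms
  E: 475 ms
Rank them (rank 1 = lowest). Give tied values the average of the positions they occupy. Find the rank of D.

Sorted (ascending): 297, 473, 473, 475, 502, 510, 510
The 2 values of 473 occupy positions 2–3 → average rank (2+3)/2 = 2.5.
The 2 values of 510 occupy positions 6–7 → average rank (6+7)/2 = 6.5.
D has value 297 ms → rank 1.

1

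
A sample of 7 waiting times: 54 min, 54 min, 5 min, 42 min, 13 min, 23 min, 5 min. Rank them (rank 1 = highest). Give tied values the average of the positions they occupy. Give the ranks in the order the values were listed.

1.5, 1.5, 6.5, 3, 5, 4, 6.5

Sorted (descending): 54, 54, 42, 23, 13, 5, 5
The 2 values of 54 occupy positions 1–2 → average rank (1+2)/2 = 1.5.
The 2 values of 5 occupy positions 6–7 → average rank (6+7)/2 = 6.5.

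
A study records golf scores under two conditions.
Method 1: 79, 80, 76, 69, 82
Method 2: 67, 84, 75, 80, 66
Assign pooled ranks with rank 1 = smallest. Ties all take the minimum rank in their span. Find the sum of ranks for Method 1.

30

Sorted (ascending): 66, 67, 69, 75, 76, 79, 80, 80, 82, 84
The 2 values of 80 occupy positions 7–8 → each gets rank 7.
Method 1 values → pooled ranks: 79→6, 80→7, 76→5, 69→3, 82→9
Rank sum = 6 + 7 + 5 + 3 + 9 = 30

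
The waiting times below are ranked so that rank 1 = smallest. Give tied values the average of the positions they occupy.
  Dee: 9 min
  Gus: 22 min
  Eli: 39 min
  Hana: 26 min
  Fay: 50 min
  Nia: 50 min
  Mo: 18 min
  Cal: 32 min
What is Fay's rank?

Sorted (ascending): 9, 18, 22, 26, 32, 39, 50, 50
The 2 values of 50 occupy positions 7–8 → average rank (7+8)/2 = 7.5.
Fay has value 50 min → rank 7.5.

7.5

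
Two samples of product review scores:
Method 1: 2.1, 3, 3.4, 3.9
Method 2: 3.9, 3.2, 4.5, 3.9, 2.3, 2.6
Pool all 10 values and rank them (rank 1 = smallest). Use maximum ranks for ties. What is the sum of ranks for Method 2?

Sorted (ascending): 2.1, 2.3, 2.6, 3, 3.2, 3.4, 3.9, 3.9, 3.9, 4.5
The 3 values of 3.9 occupy positions 7–9 → each gets rank 9.
Method 2 values → pooled ranks: 3.9→9, 3.2→5, 4.5→10, 3.9→9, 2.3→2, 2.6→3
Rank sum = 9 + 5 + 10 + 9 + 2 + 3 = 38

38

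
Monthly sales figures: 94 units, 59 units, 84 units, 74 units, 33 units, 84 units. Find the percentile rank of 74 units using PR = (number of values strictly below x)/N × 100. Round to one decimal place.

33.3

N = 6.
Strictly below 74: 2. Equal to 74: 1.
PR = 2/6 × 100 = 33.3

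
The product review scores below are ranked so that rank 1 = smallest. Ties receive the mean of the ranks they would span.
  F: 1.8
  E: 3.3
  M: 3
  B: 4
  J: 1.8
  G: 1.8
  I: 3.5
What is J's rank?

Sorted (ascending): 1.8, 1.8, 1.8, 3, 3.3, 3.5, 4
The 3 values of 1.8 occupy positions 1–3 → average rank 2.
J has value 1.8 → rank 2.

2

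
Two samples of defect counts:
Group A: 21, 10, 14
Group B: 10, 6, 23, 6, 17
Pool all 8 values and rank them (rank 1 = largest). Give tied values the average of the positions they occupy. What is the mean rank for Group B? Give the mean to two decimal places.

4.90

Sorted (descending): 23, 21, 17, 14, 10, 10, 6, 6
The 2 values of 10 occupy positions 5–6 → average rank (5+6)/2 = 5.5.
The 2 values of 6 occupy positions 7–8 → average rank (7+8)/2 = 7.5.
Group B values → pooled ranks: 10→5.5, 6→7.5, 23→1, 6→7.5, 17→3
Mean rank = (5.5 + 7.5 + 1 + 7.5 + 3) / 5 = 4.90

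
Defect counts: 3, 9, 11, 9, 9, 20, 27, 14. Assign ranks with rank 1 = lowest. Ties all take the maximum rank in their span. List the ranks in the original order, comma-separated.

Sorted (ascending): 3, 9, 9, 9, 11, 14, 20, 27
The 3 values of 9 occupy positions 2–4 → each gets rank 4.

1, 4, 5, 4, 4, 7, 8, 6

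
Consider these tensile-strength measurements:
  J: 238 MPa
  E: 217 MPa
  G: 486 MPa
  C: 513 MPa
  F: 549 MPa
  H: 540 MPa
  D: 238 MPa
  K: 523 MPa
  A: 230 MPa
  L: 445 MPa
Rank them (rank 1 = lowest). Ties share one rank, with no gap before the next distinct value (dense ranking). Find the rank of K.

Sorted (ascending): 217, 230, 238, 238, 445, 486, 513, 523, 540, 549
The 2 values of 238 share dense rank 3.
Remaining distinct values take the next consecutive integers.
K has value 523 MPa → rank 7.

7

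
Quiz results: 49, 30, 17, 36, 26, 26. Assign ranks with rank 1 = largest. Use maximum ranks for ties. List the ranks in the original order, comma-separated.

Sorted (descending): 49, 36, 30, 26, 26, 17
The 2 values of 26 occupy positions 4–5 → each gets rank 5.

1, 3, 6, 2, 5, 5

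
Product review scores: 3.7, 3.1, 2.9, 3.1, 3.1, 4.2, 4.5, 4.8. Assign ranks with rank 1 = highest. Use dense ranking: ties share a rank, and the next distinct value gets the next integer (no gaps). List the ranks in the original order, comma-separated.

4, 5, 6, 5, 5, 3, 2, 1

Sorted (descending): 4.8, 4.5, 4.2, 3.7, 3.1, 3.1, 3.1, 2.9
The 3 values of 3.1 share dense rank 5.
Remaining distinct values take the next consecutive integers.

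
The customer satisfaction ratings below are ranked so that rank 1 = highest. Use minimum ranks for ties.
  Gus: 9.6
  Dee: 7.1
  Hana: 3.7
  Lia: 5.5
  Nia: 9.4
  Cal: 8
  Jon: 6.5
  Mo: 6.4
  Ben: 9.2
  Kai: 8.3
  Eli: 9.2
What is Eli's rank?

3

Sorted (descending): 9.6, 9.4, 9.2, 9.2, 8.3, 8, 7.1, 6.5, 6.4, 5.5, 3.7
The 2 values of 9.2 occupy positions 3–4 → each gets rank 3.
Eli has value 9.2 → rank 3.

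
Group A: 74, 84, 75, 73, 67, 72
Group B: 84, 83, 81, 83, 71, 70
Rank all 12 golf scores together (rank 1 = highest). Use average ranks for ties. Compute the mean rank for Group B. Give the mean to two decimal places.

5.75

Sorted (descending): 84, 84, 83, 83, 81, 75, 74, 73, 72, 71, 70, 67
The 2 values of 84 occupy positions 1–2 → average rank (1+2)/2 = 1.5.
The 2 values of 83 occupy positions 3–4 → average rank (3+4)/2 = 3.5.
Group B values → pooled ranks: 84→1.5, 83→3.5, 81→5, 83→3.5, 71→10, 70→11
Mean rank = (1.5 + 3.5 + 5 + 3.5 + 10 + 11) / 6 = 5.75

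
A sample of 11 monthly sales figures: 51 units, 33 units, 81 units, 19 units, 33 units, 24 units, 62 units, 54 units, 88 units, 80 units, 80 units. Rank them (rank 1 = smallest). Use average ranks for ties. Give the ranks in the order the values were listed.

Sorted (ascending): 19, 24, 33, 33, 51, 54, 62, 80, 80, 81, 88
The 2 values of 33 occupy positions 3–4 → average rank (3+4)/2 = 3.5.
The 2 values of 80 occupy positions 8–9 → average rank (8+9)/2 = 8.5.

5, 3.5, 10, 1, 3.5, 2, 7, 6, 11, 8.5, 8.5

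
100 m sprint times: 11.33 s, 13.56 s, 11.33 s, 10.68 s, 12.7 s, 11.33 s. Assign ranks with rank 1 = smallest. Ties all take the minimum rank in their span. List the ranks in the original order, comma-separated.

Sorted (ascending): 10.68, 11.33, 11.33, 11.33, 12.7, 13.56
The 3 values of 11.33 occupy positions 2–4 → each gets rank 2.

2, 6, 2, 1, 5, 2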